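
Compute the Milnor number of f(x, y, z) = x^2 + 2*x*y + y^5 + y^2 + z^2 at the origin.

4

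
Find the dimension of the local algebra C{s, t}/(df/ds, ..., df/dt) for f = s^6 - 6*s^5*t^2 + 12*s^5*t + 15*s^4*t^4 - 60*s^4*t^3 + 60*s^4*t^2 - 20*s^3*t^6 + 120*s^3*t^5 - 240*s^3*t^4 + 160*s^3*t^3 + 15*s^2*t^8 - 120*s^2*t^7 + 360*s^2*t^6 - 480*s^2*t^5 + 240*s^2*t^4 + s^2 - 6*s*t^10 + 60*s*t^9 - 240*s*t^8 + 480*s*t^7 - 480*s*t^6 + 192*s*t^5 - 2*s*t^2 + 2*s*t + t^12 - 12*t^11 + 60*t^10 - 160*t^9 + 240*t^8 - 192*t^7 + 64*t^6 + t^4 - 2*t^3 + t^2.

The Hessian of f at 0 has rank 1. Corank 1: A-series; mu = 5 gives A_5.

5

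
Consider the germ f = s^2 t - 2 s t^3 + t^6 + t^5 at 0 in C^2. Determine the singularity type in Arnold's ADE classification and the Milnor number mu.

Type D_{7}, Milnor number mu = 7.

The Hessian of f at 0 is [[0, 0], [0, 0]] with rank 0, so corank 2. A Groebner basis of the Jacobian ideal J(f) in C{s,t} is {s^3, s^2*t + s^2/6 - s*t^2/6, -s*t + t^3}; counting standard monomials gives mu = 7. Corank 2; j^3 = s^2*t has shape L^2 M (L != M), so D-series; mu = 7 gives D_7.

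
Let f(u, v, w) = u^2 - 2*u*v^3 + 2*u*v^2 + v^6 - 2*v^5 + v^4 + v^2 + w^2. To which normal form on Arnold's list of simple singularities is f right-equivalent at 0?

The Hessian of f at 0 is [[2, 0, 0], [0, 2, 0], [0, 0, 2]] with rank 3, so corank 0. A Groebner basis of the Jacobian ideal J(f) in C{u,v,w} is {u, v, w}; counting standard monomials gives mu = 1. Corank 0: nondegenerate Morse point, so A_1.

A1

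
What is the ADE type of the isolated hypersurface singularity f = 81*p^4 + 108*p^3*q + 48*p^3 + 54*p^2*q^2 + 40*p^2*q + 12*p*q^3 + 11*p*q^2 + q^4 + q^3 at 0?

The Hessian of f at 0 is [[0, 0], [0, 0]] with rank 0, so corank 2. A Groebner basis of the Jacobian ideal J(f) in C{p,q} is {p*q^2 + 16*p*q/3 + 4*q^2/3, -64*p*q/3 + q^3 - 16*q^2/3, p^2 + 7*p*q/12 + q^2/12}; counting standard monomials gives mu = 5. Corank 2; j^3 = (3*p + q)*(4*p + q)^2 has shape L^2 M (L != M), so D-series; mu = 5 gives D_5.

D5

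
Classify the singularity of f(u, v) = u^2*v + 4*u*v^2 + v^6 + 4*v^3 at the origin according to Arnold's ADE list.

D_{7}

The Hessian of f at 0 has rank 0. Corank 2; j^3 = v*(u + 2*v)^2 has shape L^2 M (L != M), so D-series; mu = 7 gives D_7.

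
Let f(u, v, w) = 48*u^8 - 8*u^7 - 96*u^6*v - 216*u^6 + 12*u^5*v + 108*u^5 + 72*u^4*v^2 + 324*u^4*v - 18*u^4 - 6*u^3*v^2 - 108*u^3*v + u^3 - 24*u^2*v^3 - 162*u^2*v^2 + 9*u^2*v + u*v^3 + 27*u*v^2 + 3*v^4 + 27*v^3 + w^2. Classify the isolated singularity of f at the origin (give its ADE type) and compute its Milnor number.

The Hessian of f at 0 is [[0, 0, 0], [0, 0, 0], [0, 0, 2]] with rank 1, so corank 2. A Groebner basis of the Jacobian ideal J(f) in C{u,v,w} is {-u^2/2958 - u*v/493 + v^4 - v^3/8874 - 3*v^2/986, u^3 - 487*u^2/986 - 1461*u*v/493 + 79379*v^3/2958 - 4383*v^2/986, u^2*v + 973*u^2/8874 + 973*u*v/1479 - 238625*v^3/26622 + 973*v^2/986, -9*u^2/493 + u*v^2 - 54*u*v/493 + 1476*v^3/493 - 81*v^2/493, w}; counting standard monomials gives mu = 7. Corank 2; j^3 = (u + 3*v)^3 is a perfect cube, so E-series; the 4-jet and mu = 7 give E_7.

Type E_7, Milnor number mu = 7.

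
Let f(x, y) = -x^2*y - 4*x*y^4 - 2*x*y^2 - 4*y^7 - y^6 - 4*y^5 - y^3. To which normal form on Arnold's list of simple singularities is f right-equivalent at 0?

The Hessian of f at 0 has rank 0. Corank 2; j^3 = -y*(x + y)^2 has shape L^2 M (L != M), so D-series; mu = 7 gives D_7.

D7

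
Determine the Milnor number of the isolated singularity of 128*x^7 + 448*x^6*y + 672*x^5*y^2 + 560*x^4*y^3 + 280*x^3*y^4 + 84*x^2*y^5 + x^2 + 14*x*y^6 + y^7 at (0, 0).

6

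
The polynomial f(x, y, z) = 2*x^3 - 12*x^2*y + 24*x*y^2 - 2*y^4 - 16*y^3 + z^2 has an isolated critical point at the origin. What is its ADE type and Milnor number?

The Hessian of f at 0 is [[0, 0, 0], [0, 0, 0], [0, 0, 2]] with rank 1, so corank 2. A Groebner basis of the Jacobian ideal J(f) in C{x,y,z} is {y^3, x^2 - 4*x*y + 4*y^2, z}; counting standard monomials gives mu = 6. Corank 2; j^3 = 2*(x - 2*y)^3 is a perfect cube, so E-series; the 4-jet and mu = 6 give E_6.

Type E_6, Milnor number mu = 6.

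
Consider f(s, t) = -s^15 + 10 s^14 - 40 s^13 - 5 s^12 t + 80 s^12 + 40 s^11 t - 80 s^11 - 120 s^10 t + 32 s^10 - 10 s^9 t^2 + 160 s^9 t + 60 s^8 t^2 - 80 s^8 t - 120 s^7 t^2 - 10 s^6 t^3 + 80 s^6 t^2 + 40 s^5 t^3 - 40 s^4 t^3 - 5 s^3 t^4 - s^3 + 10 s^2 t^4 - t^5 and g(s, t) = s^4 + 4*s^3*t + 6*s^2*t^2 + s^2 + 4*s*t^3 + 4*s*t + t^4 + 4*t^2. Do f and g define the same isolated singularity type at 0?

The Hessian of f at 0 is [[0, 0], [0, 0]] with rank 0, so corank 2. A Groebner basis of the Jacobian ideal J(f) in C{s,t} is {t^4, s^2}; counting standard monomials gives mu = 8. Corank 2; j^3 = -s^3 is a perfect cube, so E-series; the 5-jet and mu = 8 give E_8. The Hessian of g at 0 is [[2, 4], [4, 8]] with rank 1, so corank 1. A Groebner basis of the Jacobian ideal J(g) in C{s,t} is {t^3, s + 2*t}; counting standard monomials gives mu = 3. Corank 1: A-series; mu = 3 gives A_3. f is E_8 but g is A_3, hence not right-equivalent.

No.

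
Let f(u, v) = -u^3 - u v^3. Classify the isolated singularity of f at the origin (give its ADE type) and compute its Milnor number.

Type E_{7}, Milnor number mu = 7.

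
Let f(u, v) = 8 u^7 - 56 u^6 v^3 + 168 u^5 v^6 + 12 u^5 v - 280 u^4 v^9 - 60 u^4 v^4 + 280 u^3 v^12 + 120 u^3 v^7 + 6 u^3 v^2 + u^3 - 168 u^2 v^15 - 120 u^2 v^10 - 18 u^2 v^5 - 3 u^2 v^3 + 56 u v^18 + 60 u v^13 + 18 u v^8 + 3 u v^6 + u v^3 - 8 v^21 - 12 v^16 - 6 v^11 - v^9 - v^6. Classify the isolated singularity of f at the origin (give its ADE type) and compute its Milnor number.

Type E_{7}, Milnor number mu = 7.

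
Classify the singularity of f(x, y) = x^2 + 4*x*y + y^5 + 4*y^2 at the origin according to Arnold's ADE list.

The Hessian of f at 0 has rank 1. Corank 1: A-series; mu = 4 gives A_4.

A4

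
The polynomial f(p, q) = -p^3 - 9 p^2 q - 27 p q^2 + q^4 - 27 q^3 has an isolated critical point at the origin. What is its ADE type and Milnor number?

Type E_6, Milnor number mu = 6.

The Hessian of f at 0 has rank 0. Corank 2; j^3 = -(p + 3*q)^3 is a perfect cube, so E-series; the 4-jet and mu = 6 give E_6.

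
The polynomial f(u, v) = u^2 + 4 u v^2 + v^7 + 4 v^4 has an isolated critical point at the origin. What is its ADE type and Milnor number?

The Hessian of f at 0 has rank 1. Corank 1: A-series; mu = 6 gives A_6.

Type A_{6}, Milnor number mu = 6.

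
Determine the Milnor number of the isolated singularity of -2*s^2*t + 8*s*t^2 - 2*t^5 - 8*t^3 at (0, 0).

The Hessian of f at 0 has rank 0. Corank 2; j^3 = -2*t*(s - 2*t)^2 has shape L^2 M (L != M), so D-series; mu = 6 gives D_6.

6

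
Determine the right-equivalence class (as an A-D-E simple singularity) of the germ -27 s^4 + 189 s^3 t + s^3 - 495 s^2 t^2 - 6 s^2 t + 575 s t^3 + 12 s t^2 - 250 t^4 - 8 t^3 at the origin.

E7

The Hessian of f at 0 has rank 0. Corank 2; j^3 = (s - 2*t)^3 is a perfect cube, so E-series; the 4-jet and mu = 7 give E_7.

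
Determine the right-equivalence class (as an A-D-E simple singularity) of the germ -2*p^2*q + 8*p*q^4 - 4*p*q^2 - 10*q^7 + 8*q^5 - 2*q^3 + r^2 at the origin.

D_8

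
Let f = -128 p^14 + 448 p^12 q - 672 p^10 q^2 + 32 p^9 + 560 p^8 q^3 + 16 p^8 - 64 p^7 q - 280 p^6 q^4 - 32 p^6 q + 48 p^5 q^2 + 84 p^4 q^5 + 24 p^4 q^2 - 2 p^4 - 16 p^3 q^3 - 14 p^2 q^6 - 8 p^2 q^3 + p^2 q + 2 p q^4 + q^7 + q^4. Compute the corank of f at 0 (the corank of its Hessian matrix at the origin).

2

Hessian at 0 has rank 0.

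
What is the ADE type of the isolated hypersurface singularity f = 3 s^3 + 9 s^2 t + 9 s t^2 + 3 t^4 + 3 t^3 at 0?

E_{6}

The Hessian of f at 0 has rank 0. Corank 2; j^3 = 3*(s + t)^3 is a perfect cube, so E-series; the 4-jet and mu = 6 give E_6.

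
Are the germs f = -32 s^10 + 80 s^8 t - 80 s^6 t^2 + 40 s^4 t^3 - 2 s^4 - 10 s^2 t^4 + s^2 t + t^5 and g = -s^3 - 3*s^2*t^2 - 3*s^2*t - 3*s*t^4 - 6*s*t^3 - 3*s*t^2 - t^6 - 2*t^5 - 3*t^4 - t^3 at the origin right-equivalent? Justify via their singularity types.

No.

The Hessian of f at 0 has rank 0. Corank 2; j^3 = s^2*t has shape L^2 M (L != M), so D-series; mu = 6 gives D_6. The Hessian of g at 0 has rank 0. Corank 2; j^3 = -(s + t)^3 is a perfect cube, so E-series; the 5-jet and mu = 8 give E_8. f is D_6 but g is E_8, hence not right-equivalent.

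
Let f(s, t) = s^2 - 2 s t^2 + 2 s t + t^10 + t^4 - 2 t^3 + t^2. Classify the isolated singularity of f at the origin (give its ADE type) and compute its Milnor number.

Type A_9, Milnor number mu = 9.

The Hessian of f at 0 has rank 1. Corank 1: A-series; mu = 9 gives A_9.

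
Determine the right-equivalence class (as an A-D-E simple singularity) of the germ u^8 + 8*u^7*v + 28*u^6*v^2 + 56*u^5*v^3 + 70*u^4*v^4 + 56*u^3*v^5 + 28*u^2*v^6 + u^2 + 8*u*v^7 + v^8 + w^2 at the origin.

The Hessian of f at 0 has rank 2. Corank 1: A-series; mu = 7 gives A_7.

A_7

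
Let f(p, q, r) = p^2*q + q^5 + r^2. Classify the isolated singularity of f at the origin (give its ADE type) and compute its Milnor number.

The Hessian of f at 0 is [[0, 0, 0], [0, 0, 0], [0, 0, 2]] with rank 1, so corank 2. A Groebner basis of the Jacobian ideal J(f) in C{p,q,r} is {p^2/5 + q^4, p^3, p*q, r}; counting standard monomials gives mu = 6. Corank 2; j^3 = p^2*q has shape L^2 M (L != M), so D-series; mu = 6 gives D_6.

Type D6, Milnor number mu = 6.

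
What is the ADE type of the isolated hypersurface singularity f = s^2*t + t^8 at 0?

D_{9}

The Hessian of f at 0 has rank 0. Corank 2; j^3 = s^2*t has shape L^2 M (L != M), so D-series; mu = 9 gives D_9.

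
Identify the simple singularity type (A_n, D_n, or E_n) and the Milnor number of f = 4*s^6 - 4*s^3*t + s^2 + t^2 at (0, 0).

Type A_1, Milnor number mu = 1.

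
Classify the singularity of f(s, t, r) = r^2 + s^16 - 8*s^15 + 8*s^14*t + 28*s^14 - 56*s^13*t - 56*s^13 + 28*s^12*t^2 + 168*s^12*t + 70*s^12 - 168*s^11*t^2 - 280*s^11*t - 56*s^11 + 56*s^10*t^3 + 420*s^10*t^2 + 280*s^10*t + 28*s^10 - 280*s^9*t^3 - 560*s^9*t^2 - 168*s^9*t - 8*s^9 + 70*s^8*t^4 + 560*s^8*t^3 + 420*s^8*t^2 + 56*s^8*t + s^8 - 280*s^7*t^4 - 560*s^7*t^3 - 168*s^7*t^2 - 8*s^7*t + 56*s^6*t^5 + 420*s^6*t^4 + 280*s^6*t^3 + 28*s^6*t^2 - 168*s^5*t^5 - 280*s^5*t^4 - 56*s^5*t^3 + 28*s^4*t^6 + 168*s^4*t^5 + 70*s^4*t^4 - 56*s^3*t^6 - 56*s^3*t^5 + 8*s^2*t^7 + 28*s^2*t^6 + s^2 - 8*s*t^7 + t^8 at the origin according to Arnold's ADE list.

A7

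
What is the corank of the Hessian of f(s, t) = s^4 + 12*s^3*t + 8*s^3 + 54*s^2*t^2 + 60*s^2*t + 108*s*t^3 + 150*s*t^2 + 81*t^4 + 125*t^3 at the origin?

The Hessian at 0 is [[0, 0], [0, 0]] of rank 0; hence corank 2.

2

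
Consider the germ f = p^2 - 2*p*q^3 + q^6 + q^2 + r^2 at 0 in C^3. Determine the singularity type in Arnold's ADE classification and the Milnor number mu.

The Hessian of f at 0 is [[2, 0, 0], [0, 2, 0], [0, 0, 2]] with rank 3, so corank 0. A Groebner basis of the Jacobian ideal J(f) in C{p,q,r} is {p, q, r}; counting standard monomials gives mu = 1. Corank 0: nondegenerate Morse point, so A_1.

Type A_1, Milnor number mu = 1.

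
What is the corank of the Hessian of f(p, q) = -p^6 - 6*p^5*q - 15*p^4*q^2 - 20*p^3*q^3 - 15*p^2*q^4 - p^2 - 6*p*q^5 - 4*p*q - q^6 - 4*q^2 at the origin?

1

Hessian at 0 has rank 1.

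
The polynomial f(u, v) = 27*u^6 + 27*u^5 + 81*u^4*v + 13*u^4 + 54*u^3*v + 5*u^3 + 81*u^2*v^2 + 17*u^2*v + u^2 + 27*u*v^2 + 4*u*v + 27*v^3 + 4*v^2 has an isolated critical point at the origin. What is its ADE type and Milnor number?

Type A_{2}, Milnor number mu = 2.

The Hessian of f at 0 is [[2, 4], [4, 8]] with rank 1, so corank 1. A Groebner basis of the Jacobian ideal J(f) in C{u,v} is {v^2, u + 2*v}; counting standard monomials gives mu = 2. Corank 1: A-series; mu = 2 gives A_2.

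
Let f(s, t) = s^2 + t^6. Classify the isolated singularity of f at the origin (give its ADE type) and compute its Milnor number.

Type A5, Milnor number mu = 5.

The Hessian of f at 0 has rank 1. Corank 1: A-series; mu = 5 gives A_5.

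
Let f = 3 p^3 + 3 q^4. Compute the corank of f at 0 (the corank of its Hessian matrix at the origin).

The Hessian at 0 is [[0, 0], [0, 0]] of rank 0; hence corank 2.

2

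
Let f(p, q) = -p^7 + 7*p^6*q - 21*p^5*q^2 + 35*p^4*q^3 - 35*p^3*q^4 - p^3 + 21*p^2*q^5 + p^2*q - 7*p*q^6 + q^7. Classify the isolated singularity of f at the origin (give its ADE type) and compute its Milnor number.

Type D8, Milnor number mu = 8.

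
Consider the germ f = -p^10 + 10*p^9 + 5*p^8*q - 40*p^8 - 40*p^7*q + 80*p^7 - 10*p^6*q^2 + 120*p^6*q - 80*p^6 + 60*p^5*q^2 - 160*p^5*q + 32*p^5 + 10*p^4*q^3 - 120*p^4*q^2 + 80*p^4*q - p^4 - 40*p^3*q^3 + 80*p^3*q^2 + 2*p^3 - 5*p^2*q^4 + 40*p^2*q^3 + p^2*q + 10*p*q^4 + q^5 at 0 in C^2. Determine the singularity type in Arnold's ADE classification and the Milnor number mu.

Type D_{6}, Milnor number mu = 6.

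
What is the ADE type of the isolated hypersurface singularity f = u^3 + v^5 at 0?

E_8

The Hessian of f at 0 has rank 0. Corank 2; j^3 = u^3 is a perfect cube, so E-series; the 5-jet and mu = 8 give E_8.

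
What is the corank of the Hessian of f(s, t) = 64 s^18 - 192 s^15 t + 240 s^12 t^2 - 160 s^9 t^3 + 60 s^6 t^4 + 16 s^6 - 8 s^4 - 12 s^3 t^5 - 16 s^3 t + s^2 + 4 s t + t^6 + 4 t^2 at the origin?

Hessian at 0 has rank 1.

1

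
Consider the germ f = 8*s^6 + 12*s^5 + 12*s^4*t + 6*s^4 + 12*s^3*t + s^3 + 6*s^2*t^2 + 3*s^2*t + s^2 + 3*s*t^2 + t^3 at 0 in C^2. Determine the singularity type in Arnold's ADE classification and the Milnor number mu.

Type A_{2}, Milnor number mu = 2.

The Hessian of f at 0 is [[2, 0], [0, 0]] with rank 1, so corank 1. A Groebner basis of the Jacobian ideal J(f) in C{s,t} is {t^2, s}; counting standard monomials gives mu = 2. Corank 1: A-series; mu = 2 gives A_2.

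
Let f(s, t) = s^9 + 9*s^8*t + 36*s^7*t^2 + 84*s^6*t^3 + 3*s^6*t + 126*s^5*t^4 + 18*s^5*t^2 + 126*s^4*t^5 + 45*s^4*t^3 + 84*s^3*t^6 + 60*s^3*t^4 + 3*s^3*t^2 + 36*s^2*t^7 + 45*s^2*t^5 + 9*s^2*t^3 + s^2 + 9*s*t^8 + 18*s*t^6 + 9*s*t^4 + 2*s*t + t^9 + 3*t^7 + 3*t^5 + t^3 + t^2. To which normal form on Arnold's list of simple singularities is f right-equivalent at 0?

A2

The Hessian of f at 0 has rank 1. Corank 1: A-series; mu = 2 gives A_2.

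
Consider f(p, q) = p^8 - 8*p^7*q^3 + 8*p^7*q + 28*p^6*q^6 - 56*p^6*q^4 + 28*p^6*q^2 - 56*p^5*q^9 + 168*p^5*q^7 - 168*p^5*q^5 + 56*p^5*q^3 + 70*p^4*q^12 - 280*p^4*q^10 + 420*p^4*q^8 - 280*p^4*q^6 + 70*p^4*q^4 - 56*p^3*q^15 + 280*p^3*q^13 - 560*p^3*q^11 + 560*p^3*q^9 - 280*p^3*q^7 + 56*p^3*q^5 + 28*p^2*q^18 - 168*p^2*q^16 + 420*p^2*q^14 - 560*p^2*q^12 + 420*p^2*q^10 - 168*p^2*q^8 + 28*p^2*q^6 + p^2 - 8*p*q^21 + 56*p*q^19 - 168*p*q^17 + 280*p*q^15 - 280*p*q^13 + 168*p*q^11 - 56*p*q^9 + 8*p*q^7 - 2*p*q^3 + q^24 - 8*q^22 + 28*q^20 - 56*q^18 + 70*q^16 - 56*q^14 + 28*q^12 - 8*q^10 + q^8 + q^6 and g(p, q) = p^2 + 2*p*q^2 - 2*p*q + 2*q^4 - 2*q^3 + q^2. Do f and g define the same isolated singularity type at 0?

The Hessian of f at 0 is [[2, 0], [0, 0]] with rank 1, so corank 1. A Groebner basis of the Jacobian ideal J(f) in C{p,q} is {p^3, p^2*q, -p + q^3}; counting standard monomials gives mu = 7. Corank 1: A-series; mu = 7 gives A_7. The Hessian of g at 0 is [[2, -2], [-2, 2]] with rank 1, so corank 1. A Groebner basis of the Jacobian ideal J(g) in C{p,q} is {p^2 + p - q, p*q + p - q, p + q^2 - q}; counting standard monomials gives mu = 3. Corank 1: A-series; mu = 3 gives A_3. f is A_7 but g is A_3, hence not right-equivalent.

No.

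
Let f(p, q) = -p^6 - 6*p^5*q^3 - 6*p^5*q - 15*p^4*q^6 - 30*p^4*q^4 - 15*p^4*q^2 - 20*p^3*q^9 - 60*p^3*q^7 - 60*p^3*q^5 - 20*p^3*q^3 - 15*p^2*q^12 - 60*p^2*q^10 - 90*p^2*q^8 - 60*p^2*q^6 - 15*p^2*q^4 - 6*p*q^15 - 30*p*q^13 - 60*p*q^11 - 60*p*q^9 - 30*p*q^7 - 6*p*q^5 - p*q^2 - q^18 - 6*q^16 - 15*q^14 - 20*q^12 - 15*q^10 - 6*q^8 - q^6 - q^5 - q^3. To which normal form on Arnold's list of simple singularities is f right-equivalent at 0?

D_{7}

The Hessian of f at 0 has rank 0. Corank 2; j^3 = -q^2*(p + q) has shape L^2 M (L != M), so D-series; mu = 7 gives D_7.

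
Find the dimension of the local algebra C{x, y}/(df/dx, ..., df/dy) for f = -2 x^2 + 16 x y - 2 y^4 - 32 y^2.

3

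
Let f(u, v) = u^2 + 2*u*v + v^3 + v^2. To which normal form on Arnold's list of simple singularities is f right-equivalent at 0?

The Hessian of f at 0 has rank 1. Corank 1: A-series; mu = 2 gives A_2.

A2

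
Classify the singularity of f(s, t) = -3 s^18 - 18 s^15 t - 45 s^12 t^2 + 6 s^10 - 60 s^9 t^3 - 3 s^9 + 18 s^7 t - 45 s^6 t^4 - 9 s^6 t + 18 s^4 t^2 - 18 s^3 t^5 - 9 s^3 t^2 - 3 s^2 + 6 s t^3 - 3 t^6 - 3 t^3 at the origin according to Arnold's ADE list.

The Hessian of f at 0 has rank 1. Corank 1: A-series; mu = 2 gives A_2.

A_2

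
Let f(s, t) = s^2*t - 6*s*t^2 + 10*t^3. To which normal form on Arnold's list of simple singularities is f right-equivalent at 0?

The Hessian of f at 0 has rank 0. Corank 2; j^3 = t*(s^2 - 6*s*t + 10*t^2) splits into three distinct lines over C (the quadratic factor has nonzero discriminant), so D_4.

D_{4}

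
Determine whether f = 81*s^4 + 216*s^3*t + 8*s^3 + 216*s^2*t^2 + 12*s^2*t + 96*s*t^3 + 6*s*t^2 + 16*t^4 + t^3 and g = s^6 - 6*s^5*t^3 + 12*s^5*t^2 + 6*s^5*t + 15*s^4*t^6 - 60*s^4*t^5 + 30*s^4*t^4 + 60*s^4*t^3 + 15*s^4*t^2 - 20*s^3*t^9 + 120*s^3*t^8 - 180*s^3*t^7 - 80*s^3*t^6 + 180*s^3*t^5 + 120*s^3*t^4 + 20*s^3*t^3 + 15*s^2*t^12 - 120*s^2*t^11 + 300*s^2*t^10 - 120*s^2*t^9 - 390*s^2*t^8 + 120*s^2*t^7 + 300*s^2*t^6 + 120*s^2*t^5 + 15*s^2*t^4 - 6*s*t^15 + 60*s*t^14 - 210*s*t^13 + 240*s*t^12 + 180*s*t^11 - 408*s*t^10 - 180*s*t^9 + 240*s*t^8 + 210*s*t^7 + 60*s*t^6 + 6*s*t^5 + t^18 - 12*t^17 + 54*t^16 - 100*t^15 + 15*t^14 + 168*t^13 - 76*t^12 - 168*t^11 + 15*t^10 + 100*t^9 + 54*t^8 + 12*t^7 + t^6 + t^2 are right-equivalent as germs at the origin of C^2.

No.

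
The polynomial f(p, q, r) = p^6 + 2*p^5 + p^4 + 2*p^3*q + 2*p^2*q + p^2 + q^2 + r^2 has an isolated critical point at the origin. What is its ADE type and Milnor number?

Type A_1, Milnor number mu = 1.

The Hessian of f at 0 is [[2, 0, 0], [0, 2, 0], [0, 0, 2]] with rank 3, so corank 0. A Groebner basis of the Jacobian ideal J(f) in C{p,q,r} is {p, q, r}; counting standard monomials gives mu = 1. Corank 0: nondegenerate Morse point, so A_1.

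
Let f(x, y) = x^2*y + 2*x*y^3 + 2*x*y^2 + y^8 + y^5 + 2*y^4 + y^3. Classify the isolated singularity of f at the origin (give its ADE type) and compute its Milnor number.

Type D_9, Milnor number mu = 9.

The Hessian of f at 0 is [[0, 0], [0, 0]] with rank 0, so corank 2. A Groebner basis of the Jacobian ideal J(f) in C{x,y} is {x^4 + 6*x^3 + 14*x^2*y + x^2/2 + 23*x*y^2/2 - 5*x*y/2 - 3*y^2, x^3*y - 3*x^3 - 6*x^2*y - x^2/8 - 33*x*y^2/8 + 7*x*y/8 + y^2, x^3 + x^2*y^2 + x^2*y, x*y + y^3 + y^2}; counting standard monomials gives mu = 9. Corank 2; j^3 = y*(x + y)^2 has shape L^2 M (L != M), so D-series; mu = 9 gives D_9.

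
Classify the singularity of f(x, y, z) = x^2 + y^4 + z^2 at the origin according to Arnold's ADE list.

A_{3}

The Hessian of f at 0 has rank 2. Corank 1: A-series; mu = 3 gives A_3.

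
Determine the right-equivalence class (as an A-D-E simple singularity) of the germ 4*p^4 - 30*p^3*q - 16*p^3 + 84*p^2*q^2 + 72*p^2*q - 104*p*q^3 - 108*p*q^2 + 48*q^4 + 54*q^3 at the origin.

The Hessian of f at 0 has rank 0. Corank 2; j^3 = -2*(2*p - 3*q)^3 is a perfect cube, so E-series; the 4-jet and mu = 7 give E_7.

E7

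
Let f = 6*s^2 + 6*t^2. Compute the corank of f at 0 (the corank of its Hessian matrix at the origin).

0

The Hessian at 0 is [[12, 0], [0, 12]] of rank 2; hence corank 0.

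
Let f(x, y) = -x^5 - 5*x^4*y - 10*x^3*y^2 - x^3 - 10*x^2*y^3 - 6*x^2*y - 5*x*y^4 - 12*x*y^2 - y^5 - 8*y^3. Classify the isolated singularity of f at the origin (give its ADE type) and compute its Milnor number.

Type E8, Milnor number mu = 8.

The Hessian of f at 0 has rank 0. Corank 2; j^3 = -(x + 2*y)^3 is a perfect cube, so E-series; the 5-jet and mu = 8 give E_8.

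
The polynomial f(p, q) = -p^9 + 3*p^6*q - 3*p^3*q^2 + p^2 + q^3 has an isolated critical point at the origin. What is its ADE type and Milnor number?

Type A_{2}, Milnor number mu = 2.

The Hessian of f at 0 has rank 1. Corank 1: A-series; mu = 2 gives A_2.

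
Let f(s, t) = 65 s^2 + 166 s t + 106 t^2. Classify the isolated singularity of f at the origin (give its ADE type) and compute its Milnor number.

The Hessian of f at 0 is [[130, 166], [166, 212]] with rank 2, so corank 0. A Groebner basis of the Jacobian ideal J(f) in C{s,t} is {s, t}; counting standard monomials gives mu = 1. Corank 0: nondegenerate Morse point, so A_1.

Type A1, Milnor number mu = 1.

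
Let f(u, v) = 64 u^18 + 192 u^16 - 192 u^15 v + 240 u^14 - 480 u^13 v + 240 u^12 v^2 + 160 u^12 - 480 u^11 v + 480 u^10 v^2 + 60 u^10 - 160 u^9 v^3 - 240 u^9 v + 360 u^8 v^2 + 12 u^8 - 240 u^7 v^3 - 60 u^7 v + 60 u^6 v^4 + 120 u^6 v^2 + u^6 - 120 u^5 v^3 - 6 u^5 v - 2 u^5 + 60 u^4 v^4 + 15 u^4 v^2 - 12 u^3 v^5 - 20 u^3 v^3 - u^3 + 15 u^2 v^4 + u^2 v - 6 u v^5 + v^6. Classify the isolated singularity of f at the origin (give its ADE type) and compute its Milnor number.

Type D_7, Milnor number mu = 7.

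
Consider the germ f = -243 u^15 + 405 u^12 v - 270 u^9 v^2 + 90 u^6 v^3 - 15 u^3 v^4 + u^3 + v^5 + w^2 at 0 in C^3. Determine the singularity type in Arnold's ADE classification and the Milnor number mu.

Type E8, Milnor number mu = 8.

The Hessian of f at 0 has rank 1. Corank 2; j^3 = u^3 is a perfect cube, so E-series; the 5-jet and mu = 8 give E_8.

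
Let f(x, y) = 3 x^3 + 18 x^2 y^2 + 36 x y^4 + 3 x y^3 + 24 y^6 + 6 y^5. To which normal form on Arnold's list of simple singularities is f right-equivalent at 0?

The Hessian of f at 0 has rank 0. Corank 2; j^3 = 3*x^3 is a perfect cube, so E-series; the 4-jet and mu = 7 give E_7.

E_{7}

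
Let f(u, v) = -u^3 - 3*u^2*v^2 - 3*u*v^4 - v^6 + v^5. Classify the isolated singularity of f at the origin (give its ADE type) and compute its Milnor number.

Type E_8, Milnor number mu = 8.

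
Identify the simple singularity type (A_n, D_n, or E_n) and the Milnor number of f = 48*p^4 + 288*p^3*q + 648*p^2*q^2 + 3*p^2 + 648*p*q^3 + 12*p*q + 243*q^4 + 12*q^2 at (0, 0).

Type A3, Milnor number mu = 3.

The Hessian of f at 0 is [[6, 12], [12, 24]] with rank 1, so corank 1. A Groebner basis of the Jacobian ideal J(f) in C{p,q} is {q^3, p + 2*q}; counting standard monomials gives mu = 3. Corank 1: A-series; mu = 3 gives A_3.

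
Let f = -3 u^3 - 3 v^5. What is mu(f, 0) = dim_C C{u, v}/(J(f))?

8

The Hessian of f at 0 is [[0, 0], [0, 0]] with rank 0, so corank 2. A Groebner basis of the Jacobian ideal J(f) in C{u,v} is {v^4, u^2}; counting standard monomials gives mu = 8. Corank 2; j^3 = -3*u^3 is a perfect cube, so E-series; the 5-jet and mu = 8 give E_8.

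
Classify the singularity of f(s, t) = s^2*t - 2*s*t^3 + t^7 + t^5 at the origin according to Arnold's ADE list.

D8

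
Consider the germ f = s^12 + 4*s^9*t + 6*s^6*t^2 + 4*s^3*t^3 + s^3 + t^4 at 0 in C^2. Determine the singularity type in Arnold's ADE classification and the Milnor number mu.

The Hessian of f at 0 is [[0, 0], [0, 0]] with rank 0, so corank 2. A Groebner basis of the Jacobian ideal J(f) in C{s,t} is {t^3, s^2}; counting standard monomials gives mu = 6. Corank 2; j^3 = s^3 is a perfect cube, so E-series; the 4-jet and mu = 6 give E_6.

Type E6, Milnor number mu = 6.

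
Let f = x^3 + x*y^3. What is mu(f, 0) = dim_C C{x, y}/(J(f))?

7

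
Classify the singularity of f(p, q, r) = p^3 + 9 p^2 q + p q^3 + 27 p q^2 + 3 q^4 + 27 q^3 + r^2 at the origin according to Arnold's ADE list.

E7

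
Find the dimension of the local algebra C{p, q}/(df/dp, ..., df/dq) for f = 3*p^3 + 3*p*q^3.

7

The Hessian of f at 0 has rank 0. Corank 2; j^3 = 3*p^3 is a perfect cube, so E-series; the 4-jet and mu = 7 give E_7.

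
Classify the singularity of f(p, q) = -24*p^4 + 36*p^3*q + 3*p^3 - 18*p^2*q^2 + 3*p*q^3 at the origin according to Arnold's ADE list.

The Hessian of f at 0 is [[0, 0], [0, 0]] with rank 0, so corank 2. A Groebner basis of the Jacobian ideal J(f) in C{p,q} is {3*p^2/4 + q^4 + q^3/4, p^3, p^2*q - p^2/4 - q^3/12, -p^2 + p*q^2 - q^3/3}; counting standard monomials gives mu = 7. Corank 2; j^3 = 3*p^3 is a perfect cube, so E-series; the 4-jet and mu = 7 give E_7.

E_{7}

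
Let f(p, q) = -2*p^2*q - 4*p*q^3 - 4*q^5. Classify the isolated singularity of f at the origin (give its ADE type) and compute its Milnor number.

Type D_6, Milnor number mu = 6.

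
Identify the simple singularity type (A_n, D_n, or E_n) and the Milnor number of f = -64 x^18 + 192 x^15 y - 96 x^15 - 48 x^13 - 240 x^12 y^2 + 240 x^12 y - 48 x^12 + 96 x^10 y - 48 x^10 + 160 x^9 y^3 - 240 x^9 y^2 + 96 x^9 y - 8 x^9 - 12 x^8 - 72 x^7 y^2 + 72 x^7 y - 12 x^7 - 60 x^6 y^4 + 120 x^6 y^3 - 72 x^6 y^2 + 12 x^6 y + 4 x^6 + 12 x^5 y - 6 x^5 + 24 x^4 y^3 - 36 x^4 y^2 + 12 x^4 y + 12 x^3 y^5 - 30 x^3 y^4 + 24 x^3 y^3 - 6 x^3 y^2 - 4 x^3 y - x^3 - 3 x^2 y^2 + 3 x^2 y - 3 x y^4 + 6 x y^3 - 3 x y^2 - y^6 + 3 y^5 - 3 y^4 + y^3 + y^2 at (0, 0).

The Hessian of f at 0 is [[0, 0], [0, 2]] with rank 1, so corank 1. A Groebner basis of the Jacobian ideal J(f) in C{x,y} is {x^2, y}; counting standard monomials gives mu = 2. Corank 1: A-series; mu = 2 gives A_2.

Type A_2, Milnor number mu = 2.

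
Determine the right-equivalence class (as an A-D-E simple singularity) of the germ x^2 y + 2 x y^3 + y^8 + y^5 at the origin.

The Hessian of f at 0 is [[0, 0], [0, 0]] with rank 0, so corank 2. A Groebner basis of the Jacobian ideal J(f) in C{x,y} is {x^4, x^3*y - x^2/8 - x*y^2/8, x^3 + x^2*y^2, x*y + y^3}; counting standard monomials gives mu = 9. Corank 2; j^3 = x^2*y has shape L^2 M (L != M), so D-series; mu = 9 gives D_9.

D9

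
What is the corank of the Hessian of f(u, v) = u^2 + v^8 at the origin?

The Hessian at 0 is [[2, 0], [0, 0]] of rank 1; hence corank 1.

1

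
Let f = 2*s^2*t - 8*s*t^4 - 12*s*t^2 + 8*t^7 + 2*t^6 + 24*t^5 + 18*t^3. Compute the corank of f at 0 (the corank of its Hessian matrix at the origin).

The Hessian at 0 is [[0, 0], [0, 0]] of rank 0; hence corank 2.

2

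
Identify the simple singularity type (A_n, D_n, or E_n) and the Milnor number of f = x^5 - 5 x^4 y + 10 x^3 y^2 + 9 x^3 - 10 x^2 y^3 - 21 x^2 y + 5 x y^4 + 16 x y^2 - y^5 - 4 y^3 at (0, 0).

The Hessian of f at 0 is [[0, 0], [0, 0]] with rank 0, so corank 2. A Groebner basis of the Jacobian ideal J(f) in C{x,y} is {243*x*y/5 + y^4 - 162*y^2/5, x*y^2 - 2*y^3/3, x^2 - 5*x*y/3 + 2*y^2/3}; counting standard monomials gives mu = 6. Corank 2; j^3 = (x - y)*(3*x - 2*y)^2 has shape L^2 M (L != M), so D-series; mu = 6 gives D_6.

Type D_6, Milnor number mu = 6.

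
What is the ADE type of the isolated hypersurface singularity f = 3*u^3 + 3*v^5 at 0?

E_{8}

The Hessian of f at 0 has rank 0. Corank 2; j^3 = 3*u^3 is a perfect cube, so E-series; the 5-jet and mu = 8 give E_8.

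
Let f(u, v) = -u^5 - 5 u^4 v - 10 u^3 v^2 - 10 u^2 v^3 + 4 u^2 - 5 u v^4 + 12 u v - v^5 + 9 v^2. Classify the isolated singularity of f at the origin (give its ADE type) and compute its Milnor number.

Type A_{4}, Milnor number mu = 4.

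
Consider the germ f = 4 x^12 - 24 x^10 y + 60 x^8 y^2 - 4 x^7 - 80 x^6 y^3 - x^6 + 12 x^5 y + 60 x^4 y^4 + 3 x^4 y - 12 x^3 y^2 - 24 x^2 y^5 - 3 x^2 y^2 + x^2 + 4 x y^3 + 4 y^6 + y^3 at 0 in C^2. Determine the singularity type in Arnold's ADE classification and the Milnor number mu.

The Hessian of f at 0 has rank 1. Corank 1: A-series; mu = 2 gives A_2.

Type A2, Milnor number mu = 2.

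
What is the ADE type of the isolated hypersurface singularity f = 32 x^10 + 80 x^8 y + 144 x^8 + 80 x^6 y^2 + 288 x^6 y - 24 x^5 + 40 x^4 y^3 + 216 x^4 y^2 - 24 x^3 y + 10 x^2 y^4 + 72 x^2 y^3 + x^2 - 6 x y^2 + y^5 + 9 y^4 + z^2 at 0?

A_{4}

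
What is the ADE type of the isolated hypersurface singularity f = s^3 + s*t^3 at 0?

E_{7}

The Hessian of f at 0 has rank 0. Corank 2; j^3 = s^3 is a perfect cube, so E-series; the 4-jet and mu = 7 give E_7.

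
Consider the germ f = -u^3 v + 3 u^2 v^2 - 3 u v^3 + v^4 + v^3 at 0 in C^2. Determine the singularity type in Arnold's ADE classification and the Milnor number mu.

Type E_7, Milnor number mu = 7.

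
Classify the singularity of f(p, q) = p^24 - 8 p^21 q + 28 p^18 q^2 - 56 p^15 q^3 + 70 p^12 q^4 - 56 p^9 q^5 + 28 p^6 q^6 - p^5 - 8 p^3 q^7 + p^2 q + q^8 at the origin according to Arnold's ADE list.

The Hessian of f at 0 has rank 0. Corank 2; j^3 = p^2*q has shape L^2 M (L != M), so D-series; mu = 9 gives D_9.

D_{9}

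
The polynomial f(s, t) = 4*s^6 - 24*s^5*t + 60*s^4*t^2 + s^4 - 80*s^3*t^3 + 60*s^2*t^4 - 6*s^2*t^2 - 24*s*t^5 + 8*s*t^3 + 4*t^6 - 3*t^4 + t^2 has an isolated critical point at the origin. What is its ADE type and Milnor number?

The Hessian of f at 0 has rank 1. Corank 1: A-series; mu = 3 gives A_3.

Type A_3, Milnor number mu = 3.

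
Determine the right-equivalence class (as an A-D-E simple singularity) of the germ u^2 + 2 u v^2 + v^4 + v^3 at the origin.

A_2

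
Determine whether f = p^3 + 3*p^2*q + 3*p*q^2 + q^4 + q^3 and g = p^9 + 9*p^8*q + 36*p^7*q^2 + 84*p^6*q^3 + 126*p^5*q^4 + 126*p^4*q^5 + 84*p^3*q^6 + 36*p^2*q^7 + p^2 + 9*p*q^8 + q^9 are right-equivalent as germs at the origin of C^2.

No.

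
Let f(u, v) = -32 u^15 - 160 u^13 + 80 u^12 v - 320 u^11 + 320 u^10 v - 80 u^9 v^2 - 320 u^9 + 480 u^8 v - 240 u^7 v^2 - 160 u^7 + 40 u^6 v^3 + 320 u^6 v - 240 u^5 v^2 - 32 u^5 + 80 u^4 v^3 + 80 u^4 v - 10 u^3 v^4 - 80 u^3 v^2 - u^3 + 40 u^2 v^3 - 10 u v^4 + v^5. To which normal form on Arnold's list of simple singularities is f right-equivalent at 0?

E_{8}

The Hessian of f at 0 is [[0, 0], [0, 0]] with rank 0, so corank 2. A Groebner basis of the Jacobian ideal J(f) in C{u,v} is {v^5, u*v^3 - v^4/8, u^2}; counting standard monomials gives mu = 8. Corank 2; j^3 = -u^3 is a perfect cube, so E-series; the 5-jet and mu = 8 give E_8.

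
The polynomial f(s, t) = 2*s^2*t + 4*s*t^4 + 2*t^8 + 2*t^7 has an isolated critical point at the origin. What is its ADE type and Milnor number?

Type D_9, Milnor number mu = 9.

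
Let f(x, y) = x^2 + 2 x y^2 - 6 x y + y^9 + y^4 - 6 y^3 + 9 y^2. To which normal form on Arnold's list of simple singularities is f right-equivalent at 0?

The Hessian of f at 0 has rank 1. Corank 1: A-series; mu = 8 gives A_8.

A_8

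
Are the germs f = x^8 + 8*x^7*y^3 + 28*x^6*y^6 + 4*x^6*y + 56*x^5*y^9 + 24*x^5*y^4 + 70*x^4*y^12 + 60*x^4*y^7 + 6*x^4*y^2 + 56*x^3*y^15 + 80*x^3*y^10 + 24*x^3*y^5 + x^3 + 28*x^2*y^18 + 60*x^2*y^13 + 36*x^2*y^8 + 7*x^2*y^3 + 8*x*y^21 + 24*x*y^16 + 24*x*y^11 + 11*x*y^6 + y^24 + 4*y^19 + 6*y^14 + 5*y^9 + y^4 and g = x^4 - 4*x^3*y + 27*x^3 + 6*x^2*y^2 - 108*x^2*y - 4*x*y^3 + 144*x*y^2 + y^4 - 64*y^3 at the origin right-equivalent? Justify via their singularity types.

Yes.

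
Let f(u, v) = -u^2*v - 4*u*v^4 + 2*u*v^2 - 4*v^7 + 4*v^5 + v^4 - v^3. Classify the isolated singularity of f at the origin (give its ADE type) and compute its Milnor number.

Type D_{5}, Milnor number mu = 5.

The Hessian of f at 0 has rank 0. Corank 2; j^3 = -v*(u - v)^2 has shape L^2 M (L != M), so D-series; mu = 5 gives D_5.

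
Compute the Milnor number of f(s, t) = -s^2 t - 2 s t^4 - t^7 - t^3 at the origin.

The Hessian of f at 0 is [[0, 0], [0, 0]] with rank 0, so corank 2. A Groebner basis of the Jacobian ideal J(f) in C{s,t} is {t^3, s^2 + 3*t^2, s*t}; counting standard monomials gives mu = 4. Corank 2; j^3 = -t*(s^2 + t^2) splits into three distinct lines over C (the quadratic factor has nonzero discriminant), so D_4.

4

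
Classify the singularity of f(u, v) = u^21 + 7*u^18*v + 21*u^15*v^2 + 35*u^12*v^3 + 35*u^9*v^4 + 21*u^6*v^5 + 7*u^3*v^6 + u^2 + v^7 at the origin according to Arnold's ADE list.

A6

The Hessian of f at 0 is [[2, 0], [0, 0]] with rank 1, so corank 1. A Groebner basis of the Jacobian ideal J(f) in C{u,v} is {v^6, u}; counting standard monomials gives mu = 6. Corank 1: A-series; mu = 6 gives A_6.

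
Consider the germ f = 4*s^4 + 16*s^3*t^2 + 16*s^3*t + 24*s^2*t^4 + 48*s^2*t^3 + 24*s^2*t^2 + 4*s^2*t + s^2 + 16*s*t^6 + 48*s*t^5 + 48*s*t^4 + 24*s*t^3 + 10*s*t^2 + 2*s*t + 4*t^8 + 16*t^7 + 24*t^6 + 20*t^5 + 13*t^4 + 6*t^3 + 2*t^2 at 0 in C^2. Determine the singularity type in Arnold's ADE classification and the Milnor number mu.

The Hessian of f at 0 has rank 2. Corank 0: nondegenerate Morse point, so A_1.

Type A_{1}, Milnor number mu = 1.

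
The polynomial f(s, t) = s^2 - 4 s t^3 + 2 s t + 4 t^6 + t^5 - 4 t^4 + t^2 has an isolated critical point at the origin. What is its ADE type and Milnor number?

The Hessian of f at 0 is [[2, 2], [2, 2]] with rank 1, so corank 1. A Groebner basis of the Jacobian ideal J(f) in C{s,t} is {-s/2 + t^3 - t/2, s^2 - t^2, s*t + t^2}; counting standard monomials gives mu = 4. Corank 1: A-series; mu = 4 gives A_4.

Type A4, Milnor number mu = 4.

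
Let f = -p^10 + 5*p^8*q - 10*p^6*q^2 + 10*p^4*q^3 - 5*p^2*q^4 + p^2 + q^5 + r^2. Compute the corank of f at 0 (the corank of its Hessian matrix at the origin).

1

Hessian at 0 has rank 2.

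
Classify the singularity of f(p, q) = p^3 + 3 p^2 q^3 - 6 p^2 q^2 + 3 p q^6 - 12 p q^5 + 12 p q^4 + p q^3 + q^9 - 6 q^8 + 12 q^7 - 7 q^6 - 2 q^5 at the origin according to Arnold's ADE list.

E_7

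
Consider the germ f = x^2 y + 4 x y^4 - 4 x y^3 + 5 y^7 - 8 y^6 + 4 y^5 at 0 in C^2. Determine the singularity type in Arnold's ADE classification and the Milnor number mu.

Type D_{8}, Milnor number mu = 8.

The Hessian of f at 0 is [[0, 0], [0, 0]] with rank 0, so corank 2. A Groebner basis of the Jacobian ideal J(f) in C{x,y} is {-2*x^2/3 + x*y^3 + 11*x*y^2/3 + 7*x*y/3 - 14*y^3/3, x*y/2 + y^4 - y^3, x^3 + 8*x^2/3 - 32*x*y^2/3 - 16*x*y/3 + 32*y^3/3, x^2*y - 8*x^2/3 + 38*x*y^2/3 + 22*x*y/3 - 44*y^3/3}; counting standard monomials gives mu = 8. Corank 2; j^3 = x^2*y has shape L^2 M (L != M), so D-series; mu = 8 gives D_8.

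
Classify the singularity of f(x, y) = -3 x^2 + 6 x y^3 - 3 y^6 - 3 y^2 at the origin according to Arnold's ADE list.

A_{1}

The Hessian of f at 0 has rank 2. Corank 0: nondegenerate Morse point, so A_1.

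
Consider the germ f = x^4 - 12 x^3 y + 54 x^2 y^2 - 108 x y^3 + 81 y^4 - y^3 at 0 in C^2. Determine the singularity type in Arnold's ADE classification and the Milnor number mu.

Type E_{6}, Milnor number mu = 6.

The Hessian of f at 0 has rank 0. Corank 2; j^3 = -y^3 is a perfect cube, so E-series; the 4-jet and mu = 6 give E_6.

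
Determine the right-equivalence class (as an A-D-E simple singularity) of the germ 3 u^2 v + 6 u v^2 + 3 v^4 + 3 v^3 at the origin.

D5

The Hessian of f at 0 has rank 0. Corank 2; j^3 = 3*v*(u + v)^2 has shape L^2 M (L != M), so D-series; mu = 5 gives D_5.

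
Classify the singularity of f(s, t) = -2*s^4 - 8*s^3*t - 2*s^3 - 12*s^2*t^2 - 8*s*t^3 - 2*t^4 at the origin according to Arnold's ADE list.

E_6

The Hessian of f at 0 has rank 0. Corank 2; j^3 = -2*s^3 is a perfect cube, so E-series; the 4-jet and mu = 6 give E_6.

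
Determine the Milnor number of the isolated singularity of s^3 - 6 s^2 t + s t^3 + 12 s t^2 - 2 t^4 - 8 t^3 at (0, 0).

The Hessian of f at 0 has rank 0. Corank 2; j^3 = (s - 2*t)^3 is a perfect cube, so E-series; the 4-jet and mu = 7 give E_7.

7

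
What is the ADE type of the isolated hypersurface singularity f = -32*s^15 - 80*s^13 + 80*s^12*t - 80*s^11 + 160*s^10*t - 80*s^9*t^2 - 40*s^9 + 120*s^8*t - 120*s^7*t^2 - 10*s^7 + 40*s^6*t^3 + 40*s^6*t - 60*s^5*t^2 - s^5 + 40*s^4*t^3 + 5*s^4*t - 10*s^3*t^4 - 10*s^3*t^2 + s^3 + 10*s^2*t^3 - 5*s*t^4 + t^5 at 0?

The Hessian of f at 0 has rank 0. Corank 2; j^3 = s^3 is a perfect cube, so E-series; the 5-jet and mu = 8 give E_8.

E8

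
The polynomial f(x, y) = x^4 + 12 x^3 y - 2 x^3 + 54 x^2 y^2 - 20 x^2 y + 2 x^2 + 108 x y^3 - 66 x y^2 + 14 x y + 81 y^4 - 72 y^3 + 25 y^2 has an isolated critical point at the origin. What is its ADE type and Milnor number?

The Hessian of f at 0 has rank 2. Corank 0: nondegenerate Morse point, so A_1.

Type A_1, Milnor number mu = 1.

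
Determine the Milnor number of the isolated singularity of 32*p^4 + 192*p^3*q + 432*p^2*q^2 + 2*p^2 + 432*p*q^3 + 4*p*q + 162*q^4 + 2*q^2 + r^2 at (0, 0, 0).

3

The Hessian of f at 0 has rank 2. Corank 1: A-series; mu = 3 gives A_3.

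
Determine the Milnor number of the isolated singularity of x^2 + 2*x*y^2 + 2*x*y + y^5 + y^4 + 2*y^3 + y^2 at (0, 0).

4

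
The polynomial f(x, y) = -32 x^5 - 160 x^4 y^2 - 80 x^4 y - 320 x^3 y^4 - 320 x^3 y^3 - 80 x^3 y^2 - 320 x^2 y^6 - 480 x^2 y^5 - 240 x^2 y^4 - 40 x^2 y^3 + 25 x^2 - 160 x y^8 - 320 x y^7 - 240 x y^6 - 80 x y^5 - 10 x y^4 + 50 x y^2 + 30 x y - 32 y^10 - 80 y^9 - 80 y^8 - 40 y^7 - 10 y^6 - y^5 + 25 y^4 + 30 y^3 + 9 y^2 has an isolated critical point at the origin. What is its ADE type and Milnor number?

Type A4, Milnor number mu = 4.

The Hessian of f at 0 has rank 1. Corank 1: A-series; mu = 4 gives A_4.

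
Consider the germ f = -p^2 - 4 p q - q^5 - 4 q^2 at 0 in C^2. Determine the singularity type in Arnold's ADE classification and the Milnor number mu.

Type A4, Milnor number mu = 4.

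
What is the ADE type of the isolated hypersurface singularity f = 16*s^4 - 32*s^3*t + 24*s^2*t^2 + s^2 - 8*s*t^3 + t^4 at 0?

The Hessian of f at 0 is [[2, 0], [0, 0]] with rank 1, so corank 1. A Groebner basis of the Jacobian ideal J(f) in C{s,t} is {t^3, s}; counting standard monomials gives mu = 3. Corank 1: A-series; mu = 3 gives A_3.

A_{3}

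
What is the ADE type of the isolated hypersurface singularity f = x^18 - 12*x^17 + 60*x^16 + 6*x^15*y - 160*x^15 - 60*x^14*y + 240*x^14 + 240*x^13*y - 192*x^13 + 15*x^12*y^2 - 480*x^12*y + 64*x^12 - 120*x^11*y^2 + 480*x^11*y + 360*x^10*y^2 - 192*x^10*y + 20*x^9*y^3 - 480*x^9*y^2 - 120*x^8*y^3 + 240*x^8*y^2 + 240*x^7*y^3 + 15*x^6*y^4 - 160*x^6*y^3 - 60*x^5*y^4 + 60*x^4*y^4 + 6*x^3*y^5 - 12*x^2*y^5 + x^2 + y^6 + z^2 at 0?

A_{5}

The Hessian of f at 0 is [[2, 0, 0], [0, 0, 0], [0, 0, 2]] with rank 2, so corank 1. A Groebner basis of the Jacobian ideal J(f) in C{x,y,z} is {y^5, x, z}; counting standard monomials gives mu = 5. Corank 1: A-series; mu = 5 gives A_5.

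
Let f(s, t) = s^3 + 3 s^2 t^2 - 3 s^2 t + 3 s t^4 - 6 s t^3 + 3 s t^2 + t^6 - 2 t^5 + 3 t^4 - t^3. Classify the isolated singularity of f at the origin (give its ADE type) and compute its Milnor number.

Type E_{8}, Milnor number mu = 8.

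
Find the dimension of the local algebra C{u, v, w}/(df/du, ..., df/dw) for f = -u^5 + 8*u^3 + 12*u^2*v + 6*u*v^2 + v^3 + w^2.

8

The Hessian of f at 0 is [[0, 0, 0], [0, 0, 0], [0, 0, 2]] with rank 1, so corank 2. A Groebner basis of the Jacobian ideal J(f) in C{u,v,w} is {v^5, u*v^3 + 3*v^4/8, u^2 + u*v + v^2/4, w}; counting standard monomials gives mu = 8. Corank 2; j^3 = (2*u + v)^3 is a perfect cube, so E-series; the 5-jet and mu = 8 give E_8.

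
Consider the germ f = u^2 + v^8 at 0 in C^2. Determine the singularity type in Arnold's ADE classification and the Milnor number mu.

Type A7, Milnor number mu = 7.

The Hessian of f at 0 has rank 1. Corank 1: A-series; mu = 7 gives A_7.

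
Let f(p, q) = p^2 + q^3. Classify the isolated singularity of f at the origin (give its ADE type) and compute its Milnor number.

The Hessian of f at 0 has rank 1. Corank 1: A-series; mu = 2 gives A_2.

Type A_{2}, Milnor number mu = 2.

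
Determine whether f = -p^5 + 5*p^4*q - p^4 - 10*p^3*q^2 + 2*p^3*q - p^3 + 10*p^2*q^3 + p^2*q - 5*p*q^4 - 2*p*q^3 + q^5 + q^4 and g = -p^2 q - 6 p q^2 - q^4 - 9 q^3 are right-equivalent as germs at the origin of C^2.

The Hessian of f at 0 is [[0, 0], [0, 0]] with rank 0, so corank 2. A Groebner basis of the Jacobian ideal J(f) in C{p,q} is {p*q^2, p*q/5 + q^3, p^2 - 4*p*q/5}; counting standard monomials gives mu = 5. Corank 2; j^3 = -p^2*(p - q) has shape L^2 M (L != M), so D-series; mu = 5 gives D_5. The Hessian of g at 0 is [[0, 0], [0, 0]] with rank 0, so corank 2. A Groebner basis of the Jacobian ideal J(g) in C{p,q} is {p^3 - 27*p^2/4 + 243*q^2/4, p^2/4 + q^3 - 9*q^2/4, p*q + 3*q^2}; counting standard monomials gives mu = 5. Corank 2; j^3 = -q*(p + 3*q)^2 has shape L^2 M (L != M), so D-series; mu = 5 gives D_5. Both have type D_5, hence right-equivalent.

Yes.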